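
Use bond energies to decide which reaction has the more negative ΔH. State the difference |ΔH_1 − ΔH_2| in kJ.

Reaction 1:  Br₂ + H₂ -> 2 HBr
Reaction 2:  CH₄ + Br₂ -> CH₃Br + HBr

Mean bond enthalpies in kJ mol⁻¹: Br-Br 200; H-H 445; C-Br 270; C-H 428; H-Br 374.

Reaction 1, by 87 kJ

Reaction 1:
  Bonds broken (reactants):
    Br-Br: 1 × 200 = 200
    H-H: 1 × 445 = 445
    Σ(broken) = 645 kJ
  Bonds formed (products):
    H-Br: 2 × 374 = 748
    Σ(formed) = 748 kJ
  ΔH_1 = 645 − 748 = −103 kJ
Reaction 2:
  Bonds broken (reactants):
    Br-Br: 1 × 200 = 200
    C-H: 4 × 428 = 1712
    Σ(broken) = 1912 kJ
  Bonds formed (products):
    C-Br: 1 × 270 = 270
    C-H: 3 × 428 = 1284
    H-Br: 1 × 374 = 374
    Σ(formed) = 1928 kJ
  ΔH_2 = 1912 − 1928 = −16 kJ
ΔH_1 − ΔH_2 = −87 kJ, so reaction 1 has the more negative ΔH; |ΔH_1 − ΔH_2| = 87 kJ.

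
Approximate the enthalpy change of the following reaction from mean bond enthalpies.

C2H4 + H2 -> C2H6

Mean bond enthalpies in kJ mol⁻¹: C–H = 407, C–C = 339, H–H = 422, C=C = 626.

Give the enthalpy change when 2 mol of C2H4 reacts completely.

Bonds broken (reactants):
  C–H: 4 × 407 = 1628
  C=C: 1 × 626 = 626
  H–H: 1 × 422 = 422
  Σ(broken) = 2676 kJ
Bonds formed (products):
  C–C: 1 × 339 = 339
  C–H: 6 × 407 = 2442
  Σ(formed) = 2781 kJ
ΔH = Σ(broken) − Σ(formed) = 2676 − 2781 = −105 kJ
For 2× the reaction as written: 2 × (−105) = −210 kJ

ΔH = −210 kJ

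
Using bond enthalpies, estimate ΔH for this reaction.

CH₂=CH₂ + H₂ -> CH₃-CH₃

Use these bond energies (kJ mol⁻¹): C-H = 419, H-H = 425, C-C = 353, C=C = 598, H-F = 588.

Bonds broken (reactants):
  C-H: 4 × 419 = 1676
  C=C: 1 × 598 = 598
  H-H: 1 × 425 = 425
  Σ(broken) = 2699 kJ
Bonds formed (products):
  C-C: 1 × 353 = 353
  C-H: 6 × 419 = 2514
  Σ(formed) = 2867 kJ
ΔH = Σ(broken) − Σ(formed) = 2699 − 2867 = −168 kJ

ΔH ≈ −168 kJ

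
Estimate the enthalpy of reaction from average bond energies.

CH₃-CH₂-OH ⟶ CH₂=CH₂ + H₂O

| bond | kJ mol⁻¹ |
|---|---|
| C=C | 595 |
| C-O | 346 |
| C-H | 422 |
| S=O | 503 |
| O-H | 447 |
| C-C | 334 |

ΔH ≈ +60 kJ

Bonds broken (reactants):
  C-C: 1 × 334 = 334
  C-H: 5 × 422 = 2110
  C-O: 1 × 346 = 346
  O-H: 1 × 447 = 447
  Σ(broken) = 3237 kJ
Bonds formed (products):
  C-H: 4 × 422 = 1688
  C=C: 1 × 595 = 595
  O-H: 2 × 447 = 894
  Σ(formed) = 3177 kJ
ΔH = Σ(broken) − Σ(formed) = 3237 − 3177 = +60 kJ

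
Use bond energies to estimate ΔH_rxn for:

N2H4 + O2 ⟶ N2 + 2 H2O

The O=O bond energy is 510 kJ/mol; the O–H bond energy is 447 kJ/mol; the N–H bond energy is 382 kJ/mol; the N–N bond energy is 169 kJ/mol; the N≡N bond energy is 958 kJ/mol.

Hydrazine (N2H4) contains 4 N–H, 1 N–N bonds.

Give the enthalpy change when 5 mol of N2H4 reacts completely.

ΔH = −2695 kJ

Bonds broken (reactants):
  N–H: 4 × 382 = 1528
  N–N: 1 × 169 = 169
  O=O: 1 × 510 = 510
  Σ(broken) = 2207 kJ
Bonds formed (products):
  N≡N: 1 × 958 = 958
  O–H: 4 × 447 = 1788
  Σ(formed) = 2746 kJ
ΔH = Σ(broken) − Σ(formed) = 2207 − 2746 = −539 kJ
For 5× the reaction as written: 5 × (−539) = −2695 kJ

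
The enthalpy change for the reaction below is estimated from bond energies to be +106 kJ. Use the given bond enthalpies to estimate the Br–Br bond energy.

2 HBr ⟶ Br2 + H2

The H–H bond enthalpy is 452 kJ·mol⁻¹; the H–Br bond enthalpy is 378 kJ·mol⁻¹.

Let D be the Br–Br bond energy.
Σ(broken) = 2×378 = 756
Σ(formed) = 1×D + 1×452 = 452 + D
ΔH = Σ(broken) − Σ(formed) = (756) − (452 + D) = +304 − D
Setting this equal to +106 kJ gives D = 198 kJ/mol.

D(Br–Br) ≈ 198 kJ/mol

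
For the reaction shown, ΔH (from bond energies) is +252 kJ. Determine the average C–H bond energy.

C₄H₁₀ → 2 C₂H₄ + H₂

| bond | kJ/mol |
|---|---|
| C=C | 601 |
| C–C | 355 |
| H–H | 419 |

D(C–H) ≈ 404 kJ/mol

Let D be the C–H bond energy.
Σ(broken) = 3×355 + 10×D = 1065 + 10D
Σ(formed) = 8×D + 2×601 + 1×419 = 1621 + 8D
ΔH = Σ(broken) − Σ(formed) = (1065 + 10D) − (1621 + 8D) = −556 + 2D
Setting this equal to +252 kJ gives 2D = 808, so D = 404 kJ/mol.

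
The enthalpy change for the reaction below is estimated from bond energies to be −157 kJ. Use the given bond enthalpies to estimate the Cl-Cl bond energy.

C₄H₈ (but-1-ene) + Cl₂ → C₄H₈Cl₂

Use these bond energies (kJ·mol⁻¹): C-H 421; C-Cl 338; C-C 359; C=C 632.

Let D be the Cl-Cl bond energy.
Σ(broken) = 2×359 + 8×421 + 1×632 + 1×D = 4718 + D
Σ(formed) = 3×359 + 2×338 + 8×421 = 5121
ΔH = Σ(broken) − Σ(formed) = (4718 + D) − (5121) = −403 + D
Setting this equal to −157 kJ gives D = 246 kJ/mol.

D(Cl-Cl) ≈ 246 kJ/mol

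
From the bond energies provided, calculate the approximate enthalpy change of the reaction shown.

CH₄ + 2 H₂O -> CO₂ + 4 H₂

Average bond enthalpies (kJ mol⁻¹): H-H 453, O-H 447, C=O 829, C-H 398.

Bonds broken (reactants):
  C-H: 4 × 398 = 1592
  O-H: 4 × 447 = 1788
  Σ(broken) = 3380 kJ
Bonds formed (products):
  C=O: 2 × 829 = 1658
  H-H: 4 × 453 = 1812
  Σ(formed) = 3470 kJ
ΔH = Σ(broken) − Σ(formed) = 3380 − 3470 = −90 kJ

ΔH ≈ −90 kJ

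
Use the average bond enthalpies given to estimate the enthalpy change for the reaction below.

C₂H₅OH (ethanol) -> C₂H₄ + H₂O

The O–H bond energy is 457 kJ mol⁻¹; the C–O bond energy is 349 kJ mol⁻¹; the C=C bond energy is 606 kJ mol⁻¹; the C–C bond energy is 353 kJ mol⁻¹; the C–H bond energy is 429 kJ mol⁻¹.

ΔH ≈ +68 kJ

Bonds broken (reactants):
  C–C: 1 × 353 = 353
  C–H: 5 × 429 = 2145
  C–O: 1 × 349 = 349
  O–H: 1 × 457 = 457
  Σ(broken) = 3304 kJ
Bonds formed (products):
  C–H: 4 × 429 = 1716
  C=C: 1 × 606 = 606
  O–H: 2 × 457 = 914
  Σ(formed) = 3236 kJ
ΔH = Σ(broken) − Σ(formed) = 3304 − 3236 = +68 kJ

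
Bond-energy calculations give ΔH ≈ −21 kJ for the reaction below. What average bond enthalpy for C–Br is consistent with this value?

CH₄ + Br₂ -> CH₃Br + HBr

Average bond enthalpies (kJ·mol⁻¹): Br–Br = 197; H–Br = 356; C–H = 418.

D(C–Br) ≈ 280 kJ/mol

Let D be the C–Br bond energy.
Σ(broken) = 1×197 + 4×418 = 1869
Σ(formed) = 1×D + 3×418 + 1×356 = 1610 + D
ΔH = Σ(broken) − Σ(formed) = (1869) − (1610 + D) = +259 − D
Setting this equal to −21 kJ gives D = 280 kJ/mol.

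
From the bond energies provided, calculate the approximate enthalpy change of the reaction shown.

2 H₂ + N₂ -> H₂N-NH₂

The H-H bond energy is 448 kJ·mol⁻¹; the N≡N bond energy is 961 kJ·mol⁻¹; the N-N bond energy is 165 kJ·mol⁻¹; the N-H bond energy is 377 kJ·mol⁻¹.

ΔH ≈ +184 kJ

Bonds broken (reactants):
  H-H: 2 × 448 = 896
  N≡N: 1 × 961 = 961
  Σ(broken) = 1857 kJ
Bonds formed (products):
  N-H: 4 × 377 = 1508
  N-N: 1 × 165 = 165
  Σ(formed) = 1673 kJ
ΔH = Σ(broken) − Σ(formed) = 1857 − 1673 = +184 kJ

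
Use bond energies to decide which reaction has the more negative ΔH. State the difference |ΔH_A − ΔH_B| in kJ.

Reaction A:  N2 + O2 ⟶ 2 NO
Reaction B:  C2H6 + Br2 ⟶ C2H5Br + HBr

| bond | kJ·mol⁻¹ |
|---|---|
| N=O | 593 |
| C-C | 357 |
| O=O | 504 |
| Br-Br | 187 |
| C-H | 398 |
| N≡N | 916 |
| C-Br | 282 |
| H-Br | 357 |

Reaction A:
  Bonds broken (reactants):
    N≡N: 1 × 916 = 916
    O=O: 1 × 504 = 504
    Σ(broken) = 1420 kJ
  Bonds formed (products):
    N=O: 2 × 593 = 1186
    Σ(formed) = 1186 kJ
  ΔH_A = 1420 − 1186 = +234 kJ
Reaction B:
  Bonds broken (reactants):
    Br-Br: 1 × 187 = 187
    C-C: 1 × 357 = 357
    C-H: 6 × 398 = 2388
    Σ(broken) = 2932 kJ
  Bonds formed (products):
    C-Br: 1 × 282 = 282
    C-C: 1 × 357 = 357
    C-H: 5 × 398 = 1990
    H-Br: 1 × 357 = 357
    Σ(formed) = 2986 kJ
  ΔH_B = 2932 − 2986 = −54 kJ
ΔH_A − ΔH_B = +288 kJ, so reaction B has the more negative ΔH; |ΔH_A − ΔH_B| = 288 kJ.

Reaction B, by 288 kJ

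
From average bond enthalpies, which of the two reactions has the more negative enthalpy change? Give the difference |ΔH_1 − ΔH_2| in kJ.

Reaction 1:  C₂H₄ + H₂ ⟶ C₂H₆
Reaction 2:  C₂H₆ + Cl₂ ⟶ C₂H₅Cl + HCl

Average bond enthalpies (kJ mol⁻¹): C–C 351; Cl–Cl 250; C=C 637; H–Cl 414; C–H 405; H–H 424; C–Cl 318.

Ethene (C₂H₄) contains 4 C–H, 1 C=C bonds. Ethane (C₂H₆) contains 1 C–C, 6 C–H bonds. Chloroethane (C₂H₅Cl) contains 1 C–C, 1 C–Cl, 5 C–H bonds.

Reaction 1:
  Bonds broken (reactants):
    C–H: 4 × 405 = 1620
    C=C: 1 × 637 = 637
    H–H: 1 × 424 = 424
    Σ(broken) = 2681 kJ
  Bonds formed (products):
    C–C: 1 × 351 = 351
    C–H: 6 × 405 = 2430
    Σ(formed) = 2781 kJ
  ΔH_1 = 2681 − 2781 = −100 kJ
Reaction 2:
  Bonds broken (reactants):
    C–C: 1 × 351 = 351
    C–H: 6 × 405 = 2430
    Cl–Cl: 1 × 250 = 250
    Σ(broken) = 3031 kJ
  Bonds formed (products):
    C–C: 1 × 351 = 351
    C–Cl: 1 × 318 = 318
    C–H: 5 × 405 = 2025
    H–Cl: 1 × 414 = 414
    Σ(formed) = 3108 kJ
  ΔH_2 = 3031 − 3108 = −77 kJ
ΔH_1 − ΔH_2 = −23 kJ, so reaction 1 has the more negative ΔH; |ΔH_1 − ΔH_2| = 23 kJ.

Reaction 1, by 23 kJ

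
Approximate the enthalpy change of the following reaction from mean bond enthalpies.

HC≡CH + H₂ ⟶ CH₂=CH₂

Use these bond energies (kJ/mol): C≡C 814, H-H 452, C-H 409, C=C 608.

ΔH ≈ −160 kJ

Bonds broken (reactants):
  C≡C: 1 × 814 = 814
  C-H: 2 × 409 = 818
  H-H: 1 × 452 = 452
  Σ(broken) = 2084 kJ
Bonds formed (products):
  C-H: 4 × 409 = 1636
  C=C: 1 × 608 = 608
  Σ(formed) = 2244 kJ
ΔH = Σ(broken) − Σ(formed) = 2084 − 2244 = −160 kJ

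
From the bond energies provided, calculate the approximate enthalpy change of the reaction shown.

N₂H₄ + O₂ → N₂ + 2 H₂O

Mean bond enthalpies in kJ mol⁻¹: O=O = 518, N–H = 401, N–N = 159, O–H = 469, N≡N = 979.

Bonds broken (reactants):
  N–H: 4 × 401 = 1604
  N–N: 1 × 159 = 159
  O=O: 1 × 518 = 518
  Σ(broken) = 2281 kJ
Bonds formed (products):
  N≡N: 1 × 979 = 979
  O–H: 4 × 469 = 1876
  Σ(formed) = 2855 kJ
ΔH = Σ(broken) − Σ(formed) = 2281 − 2855 = −574 kJ

ΔH ≈ −574 kJ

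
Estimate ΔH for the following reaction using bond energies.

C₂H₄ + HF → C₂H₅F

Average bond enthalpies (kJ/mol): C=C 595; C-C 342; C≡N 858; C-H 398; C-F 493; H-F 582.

ΔH ≈ −56 kJ

Bonds broken (reactants):
  C-H: 4 × 398 = 1592
  C=C: 1 × 595 = 595
  H-F: 1 × 582 = 582
  Σ(broken) = 2769 kJ
Bonds formed (products):
  C-C: 1 × 342 = 342
  C-F: 1 × 493 = 493
  C-H: 5 × 398 = 1990
  Σ(formed) = 2825 kJ
ΔH = Σ(broken) − Σ(formed) = 2769 − 2825 = −56 kJ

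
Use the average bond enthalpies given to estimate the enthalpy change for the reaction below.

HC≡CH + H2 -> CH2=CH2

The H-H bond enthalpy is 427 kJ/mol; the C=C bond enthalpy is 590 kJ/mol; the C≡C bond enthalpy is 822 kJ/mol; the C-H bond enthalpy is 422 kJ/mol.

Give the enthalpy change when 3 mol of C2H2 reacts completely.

ΔH = −555 kJ

Bonds broken (reactants):
  C≡C: 1 × 822 = 822
  C-H: 2 × 422 = 844
  H-H: 1 × 427 = 427
  Σ(broken) = 2093 kJ
Bonds formed (products):
  C-H: 4 × 422 = 1688
  C=C: 1 × 590 = 590
  Σ(formed) = 2278 kJ
ΔH = Σ(broken) − Σ(formed) = 2093 − 2278 = −185 kJ
For 3× the reaction as written: 3 × (−185) = −555 kJ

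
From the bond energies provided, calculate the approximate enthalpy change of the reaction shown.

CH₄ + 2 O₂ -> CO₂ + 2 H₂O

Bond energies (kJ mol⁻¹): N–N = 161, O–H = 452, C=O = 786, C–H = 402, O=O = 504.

ΔH ≈ −764 kJ

Bonds broken (reactants):
  C–H: 4 × 402 = 1608
  O=O: 2 × 504 = 1008
  Σ(broken) = 2616 kJ
Bonds formed (products):
  C=O: 2 × 786 = 1572
  O–H: 4 × 452 = 1808
  Σ(formed) = 3380 kJ
ΔH = Σ(broken) − Σ(formed) = 2616 − 3380 = −764 kJ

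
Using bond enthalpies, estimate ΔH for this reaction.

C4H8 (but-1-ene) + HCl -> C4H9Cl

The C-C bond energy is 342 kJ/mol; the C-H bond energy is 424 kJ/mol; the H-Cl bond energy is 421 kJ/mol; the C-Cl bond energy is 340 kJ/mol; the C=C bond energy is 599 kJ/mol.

ΔH ≈ −86 kJ

Bonds broken (reactants):
  C-C: 2 × 342 = 684
  C-H: 8 × 424 = 3392
  C=C: 1 × 599 = 599
  H-Cl: 1 × 421 = 421
  Σ(broken) = 5096 kJ
Bonds formed (products):
  C-C: 3 × 342 = 1026
  C-Cl: 1 × 340 = 340
  C-H: 9 × 424 = 3816
  Σ(formed) = 5182 kJ
ΔH = Σ(broken) − Σ(formed) = 5096 − 5182 = −86 kJ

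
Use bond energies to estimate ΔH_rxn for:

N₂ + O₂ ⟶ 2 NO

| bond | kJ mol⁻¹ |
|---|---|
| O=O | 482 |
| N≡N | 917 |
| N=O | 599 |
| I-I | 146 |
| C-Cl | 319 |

Bonds broken (reactants):
  N≡N: 1 × 917 = 917
  O=O: 1 × 482 = 482
  Σ(broken) = 1399 kJ
Bonds formed (products):
  N=O: 2 × 599 = 1198
  Σ(formed) = 1198 kJ
ΔH = Σ(broken) − Σ(formed) = 1399 − 1198 = +201 kJ

ΔH ≈ +201 kJ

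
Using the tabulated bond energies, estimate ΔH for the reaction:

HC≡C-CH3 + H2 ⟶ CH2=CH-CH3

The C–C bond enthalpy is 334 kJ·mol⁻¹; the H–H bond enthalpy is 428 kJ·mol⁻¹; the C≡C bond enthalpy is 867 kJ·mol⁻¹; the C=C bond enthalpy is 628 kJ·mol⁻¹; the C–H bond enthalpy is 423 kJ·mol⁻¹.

ΔH ≈ −179 kJ

Bonds broken (reactants):
  C≡C: 1 × 867 = 867
  C–C: 1 × 334 = 334
  C–H: 4 × 423 = 1692
  H–H: 1 × 428 = 428
  Σ(broken) = 3321 kJ
Bonds formed (products):
  C–C: 1 × 334 = 334
  C–H: 6 × 423 = 2538
  C=C: 1 × 628 = 628
  Σ(formed) = 3500 kJ
ΔH = Σ(broken) − Σ(formed) = 3321 − 3500 = −179 kJ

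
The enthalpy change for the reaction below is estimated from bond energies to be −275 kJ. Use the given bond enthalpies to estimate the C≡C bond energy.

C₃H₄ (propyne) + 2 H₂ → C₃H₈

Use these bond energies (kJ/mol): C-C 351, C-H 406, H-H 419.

Let D be the C≡C bond energy.
Σ(broken) = 1×D + 1×351 + 4×406 + 2×419 = 2813 + D
Σ(formed) = 2×351 + 8×406 = 3950
ΔH = Σ(broken) − Σ(formed) = (2813 + D) − (3950) = −1137 + D
Setting this equal to −275 kJ gives D = 862 kJ/mol.

D(C≡C) ≈ 862 kJ/mol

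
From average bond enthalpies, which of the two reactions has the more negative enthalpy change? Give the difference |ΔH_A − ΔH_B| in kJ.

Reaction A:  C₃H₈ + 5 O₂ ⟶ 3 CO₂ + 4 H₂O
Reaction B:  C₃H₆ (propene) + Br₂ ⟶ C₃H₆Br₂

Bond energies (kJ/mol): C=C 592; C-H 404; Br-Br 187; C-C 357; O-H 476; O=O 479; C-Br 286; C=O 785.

Reaction A, by 2027 kJ

Reaction A:
  Bonds broken (reactants):
    C-C: 2 × 357 = 714
    C-H: 8 × 404 = 3232
    O=O: 5 × 479 = 2395
    Σ(broken) = 6341 kJ
  Bonds formed (products):
    C=O: 6 × 785 = 4710
    O-H: 8 × 476 = 3808
    Σ(formed) = 8518 kJ
  ΔH_A = 6341 − 8518 = −2177 kJ
Reaction B:
  Bonds broken (reactants):
    Br-Br: 1 × 187 = 187
    C-C: 1 × 357 = 357
    C-H: 6 × 404 = 2424
    C=C: 1 × 592 = 592
    Σ(broken) = 3560 kJ
  Bonds formed (products):
    C-Br: 2 × 286 = 572
    C-C: 2 × 357 = 714
    C-H: 6 × 404 = 2424
    Σ(formed) = 3710 kJ
  ΔH_B = 3560 − 3710 = −150 kJ
ΔH_A − ΔH_B = −2027 kJ, so reaction A has the more negative ΔH; |ΔH_A − ΔH_B| = 2027 kJ.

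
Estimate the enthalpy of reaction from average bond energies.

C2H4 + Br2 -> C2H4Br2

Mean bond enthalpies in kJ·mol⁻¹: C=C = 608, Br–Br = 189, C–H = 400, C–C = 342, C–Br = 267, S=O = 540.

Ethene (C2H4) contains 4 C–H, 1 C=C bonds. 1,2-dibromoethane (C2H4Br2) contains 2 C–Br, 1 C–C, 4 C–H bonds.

Bonds broken (reactants):
  Br–Br: 1 × 189 = 189
  C–H: 4 × 400 = 1600
  C=C: 1 × 608 = 608
  Σ(broken) = 2397 kJ
Bonds formed (products):
  C–Br: 2 × 267 = 534
  C–C: 1 × 342 = 342
  C–H: 4 × 400 = 1600
  Σ(formed) = 2476 kJ
ΔH = Σ(broken) − Σ(formed) = 2397 − 2476 = −79 kJ

ΔH ≈ −79 kJ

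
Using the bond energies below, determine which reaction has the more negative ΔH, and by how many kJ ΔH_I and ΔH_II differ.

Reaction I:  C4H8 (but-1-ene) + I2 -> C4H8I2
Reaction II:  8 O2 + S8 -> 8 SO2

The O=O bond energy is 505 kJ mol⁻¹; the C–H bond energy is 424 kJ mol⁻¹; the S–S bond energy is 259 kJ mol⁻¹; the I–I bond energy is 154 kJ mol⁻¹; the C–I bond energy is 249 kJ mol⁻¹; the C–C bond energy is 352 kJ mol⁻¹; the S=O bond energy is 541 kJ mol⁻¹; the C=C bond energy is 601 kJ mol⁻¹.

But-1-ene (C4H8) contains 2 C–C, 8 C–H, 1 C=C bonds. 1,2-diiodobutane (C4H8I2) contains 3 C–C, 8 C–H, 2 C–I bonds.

Reaction I:
  Bonds broken (reactants):
    C–C: 2 × 352 = 704
    C–H: 8 × 424 = 3392
    C=C: 1 × 601 = 601
    I–I: 1 × 154 = 154
    Σ(broken) = 4851 kJ
  Bonds formed (products):
    C–C: 3 × 352 = 1056
    C–H: 8 × 424 = 3392
    C–I: 2 × 249 = 498
    Σ(formed) = 4946 kJ
  ΔH_I = 4851 − 4946 = −95 kJ
Reaction II:
  Bonds broken (reactants):
    O=O: 8 × 505 = 4040
    S–S: 8 × 259 = 2072
    Σ(broken) = 6112 kJ
  Bonds formed (products):
    S=O: 16 × 541 = 8656
    Σ(formed) = 8656 kJ
  ΔH_II = 6112 − 8656 = −2544 kJ
ΔH_I − ΔH_II = +2449 kJ, so reaction II has the more negative ΔH; |ΔH_I − ΔH_II| = 2449 kJ.

Reaction II, by 2449 kJ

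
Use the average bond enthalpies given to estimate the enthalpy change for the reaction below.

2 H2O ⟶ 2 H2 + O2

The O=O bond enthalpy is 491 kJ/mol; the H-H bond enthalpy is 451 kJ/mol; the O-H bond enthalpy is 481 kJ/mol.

ΔH ≈ +531 kJ

Bonds broken (reactants):
  O-H: 4 × 481 = 1924
  Σ(broken) = 1924 kJ
Bonds formed (products):
  H-H: 2 × 451 = 902
  O=O: 1 × 491 = 491
  Σ(formed) = 1393 kJ
ΔH = Σ(broken) − Σ(formed) = 1924 − 1393 = +531 kJ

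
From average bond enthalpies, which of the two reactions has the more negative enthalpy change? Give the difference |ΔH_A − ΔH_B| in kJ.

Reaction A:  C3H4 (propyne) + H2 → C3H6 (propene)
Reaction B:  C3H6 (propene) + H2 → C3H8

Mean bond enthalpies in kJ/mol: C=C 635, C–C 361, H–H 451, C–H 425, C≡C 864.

Reaction A:
  Bonds broken (reactants):
    C≡C: 1 × 864 = 864
    C–C: 1 × 361 = 361
    C–H: 4 × 425 = 1700
    H–H: 1 × 451 = 451
    Σ(broken) = 3376 kJ
  Bonds formed (products):
    C–C: 1 × 361 = 361
    C–H: 6 × 425 = 2550
    C=C: 1 × 635 = 635
    Σ(formed) = 3546 kJ
  ΔH_A = 3376 − 3546 = −170 kJ
Reaction B:
  Bonds broken (reactants):
    C–C: 1 × 361 = 361
    C–H: 6 × 425 = 2550
    C=C: 1 × 635 = 635
    H–H: 1 × 451 = 451
    Σ(broken) = 3997 kJ
  Bonds formed (products):
    C–C: 2 × 361 = 722
    C–H: 8 × 425 = 3400
    Σ(formed) = 4122 kJ
  ΔH_B = 3997 − 4122 = −125 kJ
ΔH_A − ΔH_B = −45 kJ, so reaction A has the more negative ΔH; |ΔH_A − ΔH_B| = 45 kJ.

Reaction A, by 45 kJ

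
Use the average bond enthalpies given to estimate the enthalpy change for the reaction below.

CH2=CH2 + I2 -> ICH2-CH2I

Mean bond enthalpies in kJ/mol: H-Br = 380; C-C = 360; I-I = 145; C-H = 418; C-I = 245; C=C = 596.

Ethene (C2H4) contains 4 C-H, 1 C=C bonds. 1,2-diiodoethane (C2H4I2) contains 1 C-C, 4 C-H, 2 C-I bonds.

ΔH ≈ −109 kJ

Bonds broken (reactants):
  C-H: 4 × 418 = 1672
  C=C: 1 × 596 = 596
  I-I: 1 × 145 = 145
  Σ(broken) = 2413 kJ
Bonds formed (products):
  C-C: 1 × 360 = 360
  C-H: 4 × 418 = 1672
  C-I: 2 × 245 = 490
  Σ(formed) = 2522 kJ
ΔH = Σ(broken) − Σ(formed) = 2413 − 2522 = −109 kJ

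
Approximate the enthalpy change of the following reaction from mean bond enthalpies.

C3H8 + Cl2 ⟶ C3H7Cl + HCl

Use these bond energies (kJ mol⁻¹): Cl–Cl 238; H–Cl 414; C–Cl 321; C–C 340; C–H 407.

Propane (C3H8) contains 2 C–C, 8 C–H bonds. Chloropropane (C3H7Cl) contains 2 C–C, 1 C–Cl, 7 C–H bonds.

ΔH ≈ −90 kJ

Bonds broken (reactants):
  C–C: 2 × 340 = 680
  C–H: 8 × 407 = 3256
  Cl–Cl: 1 × 238 = 238
  Σ(broken) = 4174 kJ
Bonds formed (products):
  C–C: 2 × 340 = 680
  C–Cl: 1 × 321 = 321
  C–H: 7 × 407 = 2849
  H–Cl: 1 × 414 = 414
  Σ(formed) = 4264 kJ
ΔH = Σ(broken) − Σ(formed) = 4174 − 4264 = −90 kJ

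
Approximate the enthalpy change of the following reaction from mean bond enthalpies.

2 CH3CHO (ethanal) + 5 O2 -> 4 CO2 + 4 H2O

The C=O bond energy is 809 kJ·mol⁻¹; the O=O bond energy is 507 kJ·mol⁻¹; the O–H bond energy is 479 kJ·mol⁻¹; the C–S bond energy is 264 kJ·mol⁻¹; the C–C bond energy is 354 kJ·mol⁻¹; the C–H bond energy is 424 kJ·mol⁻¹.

Bonds broken (reactants):
  C–C: 2 × 354 = 708
  C–H: 8 × 424 = 3392
  C=O: 2 × 809 = 1618
  O=O: 5 × 507 = 2535
  Σ(broken) = 8253 kJ
Bonds formed (products):
  C=O: 8 × 809 = 6472
  O–H: 8 × 479 = 3832
  Σ(formed) = 10304 kJ
ΔH = Σ(broken) − Σ(formed) = 8253 − 10304 = −2051 kJ

ΔH ≈ −2051 kJ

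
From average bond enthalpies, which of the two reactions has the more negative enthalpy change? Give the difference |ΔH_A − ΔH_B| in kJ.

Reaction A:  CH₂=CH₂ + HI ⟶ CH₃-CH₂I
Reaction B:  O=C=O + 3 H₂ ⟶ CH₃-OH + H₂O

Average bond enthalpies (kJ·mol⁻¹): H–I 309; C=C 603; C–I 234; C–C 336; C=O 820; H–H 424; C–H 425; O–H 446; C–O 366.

Reaction A:
  Bonds broken (reactants):
    C–H: 4 × 425 = 1700
    C=C: 1 × 603 = 603
    H–I: 1 × 309 = 309
    Σ(broken) = 2612 kJ
  Bonds formed (products):
    C–C: 1 × 336 = 336
    C–H: 5 × 425 = 2125
    C–I: 1 × 234 = 234
    Σ(formed) = 2695 kJ
  ΔH_A = 2612 − 2695 = −83 kJ
Reaction B:
  Bonds broken (reactants):
    C=O: 2 × 820 = 1640
    H–H: 3 × 424 = 1272
    Σ(broken) = 2912 kJ
  Bonds formed (products):
    C–H: 3 × 425 = 1275
    C–O: 1 × 366 = 366
    O–H: 3 × 446 = 1338
    Σ(formed) = 2979 kJ
  ΔH_B = 2912 − 2979 = −67 kJ
ΔH_A − ΔH_B = −16 kJ, so reaction A has the more negative ΔH; |ΔH_A − ΔH_B| = 16 kJ.

Reaction A, by 16 kJ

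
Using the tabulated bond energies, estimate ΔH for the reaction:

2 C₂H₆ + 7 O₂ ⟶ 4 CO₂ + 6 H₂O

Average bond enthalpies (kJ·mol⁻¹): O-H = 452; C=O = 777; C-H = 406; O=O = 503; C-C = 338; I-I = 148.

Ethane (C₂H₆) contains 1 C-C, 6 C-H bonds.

Bonds broken (reactants):
  C-C: 2 × 338 = 676
  C-H: 12 × 406 = 4872
  O=O: 7 × 503 = 3521
  Σ(broken) = 9069 kJ
Bonds formed (products):
  C=O: 8 × 777 = 6216
  O-H: 12 × 452 = 5424
  Σ(formed) = 11640 kJ
ΔH = Σ(broken) − Σ(formed) = 9069 − 11640 = −2571 kJ

ΔH ≈ −2571 kJ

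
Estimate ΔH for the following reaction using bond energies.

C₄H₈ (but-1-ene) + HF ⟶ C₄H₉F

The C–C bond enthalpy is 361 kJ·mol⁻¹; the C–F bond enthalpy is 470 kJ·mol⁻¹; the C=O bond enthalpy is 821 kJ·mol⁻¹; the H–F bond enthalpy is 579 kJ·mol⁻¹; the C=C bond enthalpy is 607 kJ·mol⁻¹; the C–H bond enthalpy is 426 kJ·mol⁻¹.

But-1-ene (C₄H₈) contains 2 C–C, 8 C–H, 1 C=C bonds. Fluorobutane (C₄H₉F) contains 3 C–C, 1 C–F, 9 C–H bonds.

Bonds broken (reactants):
  C–C: 2 × 361 = 722
  C–H: 8 × 426 = 3408
  C=C: 1 × 607 = 607
  H–F: 1 × 579 = 579
  Σ(broken) = 5316 kJ
Bonds formed (products):
  C–C: 3 × 361 = 1083
  C–F: 1 × 470 = 470
  C–H: 9 × 426 = 3834
  Σ(formed) = 5387 kJ
ΔH = Σ(broken) − Σ(formed) = 5316 − 5387 = −71 kJ

ΔH ≈ −71 kJ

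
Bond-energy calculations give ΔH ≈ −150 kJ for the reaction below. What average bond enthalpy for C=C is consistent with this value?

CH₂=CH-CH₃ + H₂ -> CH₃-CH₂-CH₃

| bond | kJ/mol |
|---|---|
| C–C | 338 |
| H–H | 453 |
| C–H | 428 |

D(C=C) ≈ 591 kJ/mol

Let D be the C=C bond energy.
Σ(broken) = 1×338 + 6×428 + 1×D + 1×453 = 3359 + D
Σ(formed) = 2×338 + 8×428 = 4100
ΔH = Σ(broken) − Σ(formed) = (3359 + D) − (4100) = −741 + D
Setting this equal to −150 kJ gives D = 591 kJ/mol.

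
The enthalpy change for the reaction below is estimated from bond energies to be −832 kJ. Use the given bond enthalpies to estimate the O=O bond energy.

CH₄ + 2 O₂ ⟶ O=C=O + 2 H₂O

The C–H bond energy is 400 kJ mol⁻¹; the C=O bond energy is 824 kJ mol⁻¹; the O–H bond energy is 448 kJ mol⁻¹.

Let D be the O=O bond energy.
Σ(broken) = 4×400 + 2×D = 1600 + 2D
Σ(formed) = 2×824 + 4×448 = 3440
ΔH = Σ(broken) − Σ(formed) = (1600 + 2D) − (3440) = −1840 + 2D
Setting this equal to −832 kJ gives 2D = 1008, so D = 504 kJ/mol.

D(O=O) ≈ 504 kJ/mol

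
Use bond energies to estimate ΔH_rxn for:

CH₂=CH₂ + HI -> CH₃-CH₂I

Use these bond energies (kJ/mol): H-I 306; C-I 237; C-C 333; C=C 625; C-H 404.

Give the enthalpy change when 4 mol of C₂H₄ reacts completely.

ΔH = −172 kJ

Bonds broken (reactants):
  C-H: 4 × 404 = 1616
  C=C: 1 × 625 = 625
  H-I: 1 × 306 = 306
  Σ(broken) = 2547 kJ
Bonds formed (products):
  C-C: 1 × 333 = 333
  C-H: 5 × 404 = 2020
  C-I: 1 × 237 = 237
  Σ(formed) = 2590 kJ
ΔH = Σ(broken) − Σ(formed) = 2547 − 2590 = −43 kJ
For 4× the reaction as written: 4 × (−43) = −172 kJ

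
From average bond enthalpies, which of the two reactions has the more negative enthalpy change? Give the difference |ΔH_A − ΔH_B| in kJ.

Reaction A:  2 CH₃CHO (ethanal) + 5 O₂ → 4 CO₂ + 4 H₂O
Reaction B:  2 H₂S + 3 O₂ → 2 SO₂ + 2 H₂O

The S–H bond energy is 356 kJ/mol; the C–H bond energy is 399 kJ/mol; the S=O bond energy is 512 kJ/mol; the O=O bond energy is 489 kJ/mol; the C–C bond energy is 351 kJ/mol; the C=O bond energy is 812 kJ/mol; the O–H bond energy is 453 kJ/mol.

Reaction A, by 1188 kJ

Reaction A:
  Bonds broken (reactants):
    C–C: 2 × 351 = 702
    C–H: 8 × 399 = 3192
    C=O: 2 × 812 = 1624
    O=O: 5 × 489 = 2445
    Σ(broken) = 7963 kJ
  Bonds formed (products):
    C=O: 8 × 812 = 6496
    O–H: 8 × 453 = 3624
    Σ(formed) = 10120 kJ
  ΔH_A = 7963 − 10120 = −2157 kJ
Reaction B:
  Bonds broken (reactants):
    O=O: 3 × 489 = 1467
    S–H: 4 × 356 = 1424
    Σ(broken) = 2891 kJ
  Bonds formed (products):
    O–H: 4 × 453 = 1812
    S=O: 4 × 512 = 2048
    Σ(formed) = 3860 kJ
  ΔH_B = 2891 − 3860 = −969 kJ
ΔH_A − ΔH_B = −1188 kJ, so reaction A has the more negative ΔH; |ΔH_A − ΔH_B| = 1188 kJ.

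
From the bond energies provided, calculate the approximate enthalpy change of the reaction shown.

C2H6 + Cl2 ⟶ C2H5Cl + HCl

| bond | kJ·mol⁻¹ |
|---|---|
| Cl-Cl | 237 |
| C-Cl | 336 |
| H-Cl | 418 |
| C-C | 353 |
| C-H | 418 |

Bonds broken (reactants):
  C-C: 1 × 353 = 353
  C-H: 6 × 418 = 2508
  Cl-Cl: 1 × 237 = 237
  Σ(broken) = 3098 kJ
Bonds formed (products):
  C-C: 1 × 353 = 353
  C-Cl: 1 × 336 = 336
  C-H: 5 × 418 = 2090
  H-Cl: 1 × 418 = 418
  Σ(formed) = 3197 kJ
ΔH = Σ(broken) − Σ(formed) = 3098 − 3197 = −99 kJ

ΔH ≈ −99 kJ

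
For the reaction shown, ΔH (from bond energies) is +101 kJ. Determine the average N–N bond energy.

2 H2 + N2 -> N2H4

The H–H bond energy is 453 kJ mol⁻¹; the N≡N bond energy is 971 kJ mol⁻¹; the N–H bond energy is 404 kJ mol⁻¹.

Let D be the N–N bond energy.
Σ(broken) = 2×453 + 1×971 = 1877
Σ(formed) = 4×404 + 1×D = 1616 + D
ΔH = Σ(broken) − Σ(formed) = (1877) − (1616 + D) = +261 − D
Setting this equal to +101 kJ gives D = 160 kJ/mol.

D(N–N) ≈ 160 kJ/mol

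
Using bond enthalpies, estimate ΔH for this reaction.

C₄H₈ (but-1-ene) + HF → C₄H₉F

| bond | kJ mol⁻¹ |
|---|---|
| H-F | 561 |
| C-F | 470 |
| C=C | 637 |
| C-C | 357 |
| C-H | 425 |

ΔH ≈ −54 kJ

Bonds broken (reactants):
  C-C: 2 × 357 = 714
  C-H: 8 × 425 = 3400
  C=C: 1 × 637 = 637
  H-F: 1 × 561 = 561
  Σ(broken) = 5312 kJ
Bonds formed (products):
  C-C: 3 × 357 = 1071
  C-F: 1 × 470 = 470
  C-H: 9 × 425 = 3825
  Σ(formed) = 5366 kJ
ΔH = Σ(broken) − Σ(formed) = 5312 − 5366 = −54 kJ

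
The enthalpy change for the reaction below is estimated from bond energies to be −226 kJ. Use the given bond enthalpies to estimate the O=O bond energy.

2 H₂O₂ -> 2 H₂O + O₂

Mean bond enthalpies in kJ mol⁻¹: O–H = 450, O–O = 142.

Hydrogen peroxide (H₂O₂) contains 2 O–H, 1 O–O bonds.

Let D be the O=O bond energy.
Σ(broken) = 4×450 + 2×142 = 2084
Σ(formed) = 4×450 + 1×D = 1800 + D
ΔH = Σ(broken) − Σ(formed) = (2084) − (1800 + D) = +284 − D
Setting this equal to −226 kJ gives D = 510 kJ/mol.

D(O=O) ≈ 510 kJ/mol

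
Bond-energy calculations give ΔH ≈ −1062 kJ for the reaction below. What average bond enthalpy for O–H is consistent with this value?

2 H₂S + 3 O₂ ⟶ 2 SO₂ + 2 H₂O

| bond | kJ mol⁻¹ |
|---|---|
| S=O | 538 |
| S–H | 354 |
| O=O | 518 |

D(O–H) ≈ 470 kJ/mol

Let D be the O–H bond energy.
Σ(broken) = 3×518 + 4×354 = 2970
Σ(formed) = 4×D + 4×538 = 2152 + 4D
ΔH = Σ(broken) − Σ(formed) = (2970) − (2152 + 4D) = +818 − 4D
Setting this equal to −1062 kJ gives 4D = 1880, so D = 470 kJ/mol.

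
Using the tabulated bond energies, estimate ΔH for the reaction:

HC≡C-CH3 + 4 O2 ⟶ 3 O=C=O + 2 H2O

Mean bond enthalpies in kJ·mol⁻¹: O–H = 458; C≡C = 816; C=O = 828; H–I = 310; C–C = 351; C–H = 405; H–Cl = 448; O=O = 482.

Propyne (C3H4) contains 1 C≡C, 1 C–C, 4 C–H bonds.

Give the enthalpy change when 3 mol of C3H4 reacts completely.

Bonds broken (reactants):
  C≡C: 1 × 816 = 816
  C–C: 1 × 351 = 351
  C–H: 4 × 405 = 1620
  O=O: 4 × 482 = 1928
  Σ(broken) = 4715 kJ
Bonds formed (products):
  C=O: 6 × 828 = 4968
  O–H: 4 × 458 = 1832
  Σ(formed) = 6800 kJ
ΔH = Σ(broken) − Σ(formed) = 4715 − 6800 = −2085 kJ
For 3× the reaction as written: 3 × (−2085) = −6255 kJ

ΔH = −6255 kJ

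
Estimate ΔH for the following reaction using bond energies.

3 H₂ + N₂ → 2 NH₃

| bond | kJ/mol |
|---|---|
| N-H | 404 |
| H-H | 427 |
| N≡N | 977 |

Bonds broken (reactants):
  H-H: 3 × 427 = 1281
  N≡N: 1 × 977 = 977
  Σ(broken) = 2258 kJ
Bonds formed (products):
  N-H: 6 × 404 = 2424
  Σ(formed) = 2424 kJ
ΔH = Σ(broken) − Σ(formed) = 2258 − 2424 = −166 kJ

ΔH ≈ −166 kJ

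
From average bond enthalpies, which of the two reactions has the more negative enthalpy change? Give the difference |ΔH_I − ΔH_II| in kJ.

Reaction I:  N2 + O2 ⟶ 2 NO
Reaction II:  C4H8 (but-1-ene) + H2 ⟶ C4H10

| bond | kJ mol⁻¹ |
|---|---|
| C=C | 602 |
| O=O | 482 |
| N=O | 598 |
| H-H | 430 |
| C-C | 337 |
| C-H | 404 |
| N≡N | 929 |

Reaction I:
  Bonds broken (reactants):
    N≡N: 1 × 929 = 929
    O=O: 1 × 482 = 482
    Σ(broken) = 1411 kJ
  Bonds formed (products):
    N=O: 2 × 598 = 1196
    Σ(formed) = 1196 kJ
  ΔH_I = 1411 − 1196 = +215 kJ
Reaction II:
  Bonds broken (reactants):
    C-C: 2 × 337 = 674
    C-H: 8 × 404 = 3232
    C=C: 1 × 602 = 602
    H-H: 1 × 430 = 430
    Σ(broken) = 4938 kJ
  Bonds formed (products):
    C-C: 3 × 337 = 1011
    C-H: 10 × 404 = 4040
    Σ(formed) = 5051 kJ
  ΔH_II = 4938 − 5051 = −113 kJ
ΔH_I − ΔH_II = +328 kJ, so reaction II has the more negative ΔH; |ΔH_I − ΔH_II| = 328 kJ.

Reaction II, by 328 kJ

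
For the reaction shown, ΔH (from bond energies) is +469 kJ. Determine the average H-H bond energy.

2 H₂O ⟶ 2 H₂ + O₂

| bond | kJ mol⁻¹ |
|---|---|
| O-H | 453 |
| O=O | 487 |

D(H-H) ≈ 428 kJ/mol

Let D be the H-H bond energy.
Σ(broken) = 4×453 = 1812
Σ(formed) = 2×D + 1×487 = 487 + 2D
ΔH = Σ(broken) − Σ(formed) = (1812) − (487 + 2D) = +1325 − 2D
Setting this equal to +469 kJ gives 2D = 856, so D = 428 kJ/mol.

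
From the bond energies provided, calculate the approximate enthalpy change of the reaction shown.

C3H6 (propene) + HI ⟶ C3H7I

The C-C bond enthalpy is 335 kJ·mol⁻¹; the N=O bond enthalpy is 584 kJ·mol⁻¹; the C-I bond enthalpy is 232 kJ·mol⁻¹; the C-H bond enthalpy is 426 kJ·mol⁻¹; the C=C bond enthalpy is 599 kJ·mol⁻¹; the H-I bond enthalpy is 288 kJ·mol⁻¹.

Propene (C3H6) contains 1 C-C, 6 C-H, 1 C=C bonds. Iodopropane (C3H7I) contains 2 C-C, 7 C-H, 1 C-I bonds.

Bonds broken (reactants):
  C-C: 1 × 335 = 335
  C-H: 6 × 426 = 2556
  C=C: 1 × 599 = 599
  H-I: 1 × 288 = 288
  Σ(broken) = 3778 kJ
Bonds formed (products):
  C-C: 2 × 335 = 670
  C-H: 7 × 426 = 2982
  C-I: 1 × 232 = 232
  Σ(formed) = 3884 kJ
ΔH = Σ(broken) − Σ(formed) = 3778 − 3884 = −106 kJ

ΔH ≈ −106 kJ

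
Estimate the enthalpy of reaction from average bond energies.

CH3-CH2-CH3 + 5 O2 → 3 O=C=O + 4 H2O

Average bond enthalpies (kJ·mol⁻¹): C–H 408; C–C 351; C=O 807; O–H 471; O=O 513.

Bonds broken (reactants):
  C–C: 2 × 351 = 702
  C–H: 8 × 408 = 3264
  O=O: 5 × 513 = 2565
  Σ(broken) = 6531 kJ
Bonds formed (products):
  C=O: 6 × 807 = 4842
  O–H: 8 × 471 = 3768
  Σ(formed) = 8610 kJ
ΔH = Σ(broken) − Σ(formed) = 6531 − 8610 = −2079 kJ

ΔH ≈ −2079 kJ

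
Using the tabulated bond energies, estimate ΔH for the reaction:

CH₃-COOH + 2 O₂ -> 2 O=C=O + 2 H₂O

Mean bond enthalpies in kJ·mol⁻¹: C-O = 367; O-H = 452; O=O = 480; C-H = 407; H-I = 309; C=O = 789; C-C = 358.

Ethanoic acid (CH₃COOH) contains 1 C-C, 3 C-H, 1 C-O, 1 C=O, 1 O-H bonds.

ΔH ≈ −817 kJ

Bonds broken (reactants):
  C-C: 1 × 358 = 358
  C-H: 3 × 407 = 1221
  C-O: 1 × 367 = 367
  C=O: 1 × 789 = 789
  O-H: 1 × 452 = 452
  O=O: 2 × 480 = 960
  Σ(broken) = 4147 kJ
Bonds formed (products):
  C=O: 4 × 789 = 3156
  O-H: 4 × 452 = 1808
  Σ(formed) = 4964 kJ
ΔH = Σ(broken) − Σ(formed) = 4147 − 4964 = −817 kJ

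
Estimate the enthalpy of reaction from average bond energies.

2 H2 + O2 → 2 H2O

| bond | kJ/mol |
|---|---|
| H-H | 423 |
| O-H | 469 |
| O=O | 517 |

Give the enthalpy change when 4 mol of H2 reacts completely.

Bonds broken (reactants):
  H-H: 2 × 423 = 846
  O=O: 1 × 517 = 517
  Σ(broken) = 1363 kJ
Bonds formed (products):
  O-H: 4 × 469 = 1876
  Σ(formed) = 1876 kJ
ΔH = Σ(broken) − Σ(formed) = 1363 − 1876 = −513 kJ
For 2× the reaction as written: 2 × (−513) = −1026 kJ

ΔH = −1026 kJ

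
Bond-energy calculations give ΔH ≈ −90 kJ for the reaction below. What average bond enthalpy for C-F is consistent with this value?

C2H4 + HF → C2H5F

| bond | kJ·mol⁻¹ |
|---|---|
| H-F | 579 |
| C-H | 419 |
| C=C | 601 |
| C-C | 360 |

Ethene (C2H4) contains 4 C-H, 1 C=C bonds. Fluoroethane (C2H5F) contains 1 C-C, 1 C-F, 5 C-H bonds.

Let D be the C-F bond energy.
Σ(broken) = 4×419 + 1×601 + 1×579 = 2856
Σ(formed) = 1×360 + 1×D + 5×419 = 2455 + D
ΔH = Σ(broken) − Σ(formed) = (2856) − (2455 + D) = +401 − D
Setting this equal to −90 kJ gives D = 491 kJ/mol.

D(C-F) ≈ 491 kJ/mol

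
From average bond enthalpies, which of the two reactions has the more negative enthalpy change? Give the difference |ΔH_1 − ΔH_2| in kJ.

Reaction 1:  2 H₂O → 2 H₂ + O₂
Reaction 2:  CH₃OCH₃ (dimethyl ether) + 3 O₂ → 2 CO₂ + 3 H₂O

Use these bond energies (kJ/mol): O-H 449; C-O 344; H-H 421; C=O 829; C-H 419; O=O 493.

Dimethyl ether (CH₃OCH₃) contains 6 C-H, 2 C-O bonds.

Reaction 2, by 1790 kJ

Reaction 1:
  Bonds broken (reactants):
    O-H: 4 × 449 = 1796
    Σ(broken) = 1796 kJ
  Bonds formed (products):
    H-H: 2 × 421 = 842
    O=O: 1 × 493 = 493
    Σ(formed) = 1335 kJ
  ΔH_1 = 1796 − 1335 = +461 kJ
Reaction 2:
  Bonds broken (reactants):
    C-H: 6 × 419 = 2514
    C-O: 2 × 344 = 688
    O=O: 3 × 493 = 1479
    Σ(broken) = 4681 kJ
  Bonds formed (products):
    C=O: 4 × 829 = 3316
    O-H: 6 × 449 = 2694
    Σ(formed) = 6010 kJ
  ΔH_2 = 4681 − 6010 = −1329 kJ
ΔH_1 − ΔH_2 = +1790 kJ, so reaction 2 has the more negative ΔH; |ΔH_1 − ΔH_2| = 1790 kJ.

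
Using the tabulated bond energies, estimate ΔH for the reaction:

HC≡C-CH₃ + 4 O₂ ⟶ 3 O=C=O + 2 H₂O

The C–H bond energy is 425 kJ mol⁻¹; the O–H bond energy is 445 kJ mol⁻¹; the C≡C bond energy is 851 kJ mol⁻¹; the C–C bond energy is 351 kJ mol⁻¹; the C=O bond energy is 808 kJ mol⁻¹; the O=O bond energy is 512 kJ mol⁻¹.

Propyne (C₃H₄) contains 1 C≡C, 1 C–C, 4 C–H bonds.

ΔH ≈ −1678 kJ

Bonds broken (reactants):
  C≡C: 1 × 851 = 851
  C–C: 1 × 351 = 351
  C–H: 4 × 425 = 1700
  O=O: 4 × 512 = 2048
  Σ(broken) = 4950 kJ
Bonds formed (products):
  C=O: 6 × 808 = 4848
  O–H: 4 × 445 = 1780
  Σ(formed) = 6628 kJ
ΔH = Σ(broken) − Σ(formed) = 4950 − 6628 = −1678 kJ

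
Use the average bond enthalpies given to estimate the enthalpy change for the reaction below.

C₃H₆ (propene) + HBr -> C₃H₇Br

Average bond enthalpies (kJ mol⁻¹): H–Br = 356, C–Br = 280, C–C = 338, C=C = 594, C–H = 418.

ΔH ≈ −86 kJ

Bonds broken (reactants):
  C–C: 1 × 338 = 338
  C–H: 6 × 418 = 2508
  C=C: 1 × 594 = 594
  H–Br: 1 × 356 = 356
  Σ(broken) = 3796 kJ
Bonds formed (products):
  C–Br: 1 × 280 = 280
  C–C: 2 × 338 = 676
  C–H: 7 × 418 = 2926
  Σ(formed) = 3882 kJ
ΔH = Σ(broken) − Σ(formed) = 3796 − 3882 = −86 kJ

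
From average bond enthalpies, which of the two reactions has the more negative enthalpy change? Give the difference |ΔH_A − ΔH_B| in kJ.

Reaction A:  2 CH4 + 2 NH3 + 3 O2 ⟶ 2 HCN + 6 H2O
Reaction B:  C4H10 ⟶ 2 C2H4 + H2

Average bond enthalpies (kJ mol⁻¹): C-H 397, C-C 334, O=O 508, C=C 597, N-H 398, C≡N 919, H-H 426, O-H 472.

Reaction A, by 1384 kJ

Reaction A:
  Bonds broken (reactants):
    C-H: 8 × 397 = 3176
    N-H: 6 × 398 = 2388
    O=O: 3 × 508 = 1524
    Σ(broken) = 7088 kJ
  Bonds formed (products):
    C≡N: 2 × 919 = 1838
    C-H: 2 × 397 = 794
    O-H: 12 × 472 = 5664
    Σ(formed) = 8296 kJ
  ΔH_A = 7088 − 8296 = −1208 kJ
Reaction B:
  Bonds broken (reactants):
    C-C: 3 × 334 = 1002
    C-H: 10 × 397 = 3970
    Σ(broken) = 4972 kJ
  Bonds formed (products):
    C-H: 8 × 397 = 3176
    C=C: 2 × 597 = 1194
    H-H: 1 × 426 = 426
    Σ(formed) = 4796 kJ
  ΔH_B = 4972 − 4796 = +176 kJ
ΔH_A − ΔH_B = −1384 kJ, so reaction A has the more negative ΔH; |ΔH_A − ΔH_B| = 1384 kJ.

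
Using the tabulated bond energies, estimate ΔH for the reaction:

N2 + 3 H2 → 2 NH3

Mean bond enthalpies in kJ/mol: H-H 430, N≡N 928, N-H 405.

Bonds broken (reactants):
  H-H: 3 × 430 = 1290
  N≡N: 1 × 928 = 928
  Σ(broken) = 2218 kJ
Bonds formed (products):
  N-H: 6 × 405 = 2430
  Σ(formed) = 2430 kJ
ΔH = Σ(broken) − Σ(formed) = 2218 − 2430 = −212 kJ

ΔH ≈ −212 kJ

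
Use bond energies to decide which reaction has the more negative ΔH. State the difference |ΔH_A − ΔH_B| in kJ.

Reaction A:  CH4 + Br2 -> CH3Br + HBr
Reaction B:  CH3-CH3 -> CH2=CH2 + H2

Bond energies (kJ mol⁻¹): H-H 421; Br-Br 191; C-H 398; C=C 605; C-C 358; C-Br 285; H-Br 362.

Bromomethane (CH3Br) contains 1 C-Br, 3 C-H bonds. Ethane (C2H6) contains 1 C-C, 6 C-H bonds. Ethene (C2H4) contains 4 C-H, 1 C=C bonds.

Reaction A, by 186 kJ

Reaction A:
  Bonds broken (reactants):
    Br-Br: 1 × 191 = 191
    C-H: 4 × 398 = 1592
    Σ(broken) = 1783 kJ
  Bonds formed (products):
    C-Br: 1 × 285 = 285
    C-H: 3 × 398 = 1194
    H-Br: 1 × 362 = 362
    Σ(formed) = 1841 kJ
  ΔH_A = 1783 − 1841 = −58 kJ
Reaction B:
  Bonds broken (reactants):
    C-C: 1 × 358 = 358
    C-H: 6 × 398 = 2388
    Σ(broken) = 2746 kJ
  Bonds formed (products):
    C-H: 4 × 398 = 1592
    C=C: 1 × 605 = 605
    H-H: 1 × 421 = 421
    Σ(formed) = 2618 kJ
  ΔH_B = 2746 − 2618 = +128 kJ
ΔH_A − ΔH_B = −186 kJ, so reaction A has the more negative ΔH; |ΔH_A − ΔH_B| = 186 kJ.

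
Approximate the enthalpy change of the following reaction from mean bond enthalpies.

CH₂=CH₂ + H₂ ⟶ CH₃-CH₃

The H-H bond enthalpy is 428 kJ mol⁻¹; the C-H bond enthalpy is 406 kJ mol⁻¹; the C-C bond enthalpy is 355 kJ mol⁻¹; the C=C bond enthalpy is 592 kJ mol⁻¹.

ΔH ≈ −147 kJ

Bonds broken (reactants):
  C-H: 4 × 406 = 1624
  C=C: 1 × 592 = 592
  H-H: 1 × 428 = 428
  Σ(broken) = 2644 kJ
Bonds formed (products):
  C-C: 1 × 355 = 355
  C-H: 6 × 406 = 2436
  Σ(formed) = 2791 kJ
ΔH = Σ(broken) − Σ(formed) = 2644 − 2791 = −147 kJ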